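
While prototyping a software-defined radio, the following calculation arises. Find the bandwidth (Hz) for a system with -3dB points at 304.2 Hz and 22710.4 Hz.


Bandwidth is the difference of -3dB frequencies:
BW = f_high - f_low
   = 22710.4 - 304.2
   = 22406.2 Hz

22406.2 Hz


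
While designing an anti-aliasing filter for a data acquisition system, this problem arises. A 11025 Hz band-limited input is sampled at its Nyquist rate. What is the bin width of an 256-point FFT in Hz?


Step 1 — Nyquist sampling rate:
fs = 2 * fmax = 2 * 11025 = 22050 Hz

Step 2 — DFT bin spacing:
df = fs / N = 22050 / 256 = 86.1328 Hz

86.1328 Hz


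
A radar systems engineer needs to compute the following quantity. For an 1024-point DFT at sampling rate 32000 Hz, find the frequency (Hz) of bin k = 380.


Frequency of DFT bin k:
f_k = k * fs / N
    = 380 * 32000 / 1024
    = 12160000 / 1024
    = 11875.0 Hz

11875.0 Hz


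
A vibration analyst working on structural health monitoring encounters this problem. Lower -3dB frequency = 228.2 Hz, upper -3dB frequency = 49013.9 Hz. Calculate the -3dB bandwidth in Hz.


Bandwidth is the difference of -3dB frequencies:
BW = f_high - f_low
   = 49013.9 - 228.2
   = 48785.7 Hz

48785.7 Hz


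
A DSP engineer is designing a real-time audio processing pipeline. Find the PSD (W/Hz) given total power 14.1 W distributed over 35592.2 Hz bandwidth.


Power spectral density:
PSD = P / BW
    = 14.1 / 35592.2
    = 0.00039615 W/Hz

0.00039615 W/Hz


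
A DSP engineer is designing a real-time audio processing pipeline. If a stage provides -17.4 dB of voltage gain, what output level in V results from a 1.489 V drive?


Output voltage from dB gain:
V_out = V_in * 10^(gain_dB / 20)
      = 1.489 * 10^(-17.4 / 20)
      = 1.489 * 0.134896
      = 0.2009 V

0.2009 V


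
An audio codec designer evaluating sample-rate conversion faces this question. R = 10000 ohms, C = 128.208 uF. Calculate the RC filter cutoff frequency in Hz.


Cutoff frequency of a first-order RC filter:
fc = 1 / (2 * pi * R * C)
C = 128.208 uF = 0.000128208 F
fc = 1 / (2 * pi * 10000 * 0.000128208)
   = 1 / 8.0555462186288
   = 0.124138 Hz

0.124138 Hz


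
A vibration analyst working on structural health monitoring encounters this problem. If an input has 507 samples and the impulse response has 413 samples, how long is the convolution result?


Linear convolution output length:
L = N + M - 1
  = 507 + 413 - 1
  = 919 samples

919


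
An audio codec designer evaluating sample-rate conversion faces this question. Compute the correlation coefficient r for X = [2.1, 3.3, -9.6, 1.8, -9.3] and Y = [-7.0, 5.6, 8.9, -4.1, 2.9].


Pearson correlation coefficient (population):
r = cov(X,Y) / (std(X) * std(Y))
Mean X = -2.34, Mean Y = 1.26
Cov(X,Y) = -20.2536
Std(X) = 5.827727, Std(Y) = 5.947302
r = -0.5844

-0.5844


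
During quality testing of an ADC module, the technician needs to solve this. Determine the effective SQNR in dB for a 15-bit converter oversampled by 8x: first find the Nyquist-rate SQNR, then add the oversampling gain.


Step 1 — baseline SQNR at Nyquist:
SQNR_base = 6.02*N + 1.76
          = 6.02*15 + 1.76
          = 92.06 dB

Step 2 — oversampling processing gain:
G = 10*log10(OSR) = 10*log10(8) = 9.03 dB

Step 3 — total:
SQNR_total = 92.06 + 9.03 = 101.09 dB

Base SQNR = 92.06 dB; oversampled SQNR = 101.09 dB


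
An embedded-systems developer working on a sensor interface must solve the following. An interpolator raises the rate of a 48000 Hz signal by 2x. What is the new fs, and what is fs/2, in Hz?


Step 1 — output sample rate after interpolation by L:
fs_out = L * fs_in = 2 * 48000 = 96000 Hz

Step 2 — Nyquist frequency of the output stream:
f_Nyq = fs_out / 2 = 96000 / 2 = 48000.0 Hz

fs_out = 96000 Hz; f_Nyquist = 48000.0 Hz


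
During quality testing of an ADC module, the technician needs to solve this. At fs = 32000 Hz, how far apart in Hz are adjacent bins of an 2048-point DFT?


DFT frequency resolution:
df = fs / N
   = 32000 / 2048
   = 15.625 Hz

15.625 Hz


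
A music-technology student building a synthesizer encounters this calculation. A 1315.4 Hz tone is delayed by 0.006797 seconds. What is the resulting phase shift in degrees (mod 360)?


Phase shift from frequency and time delay:
phi = 360 * f * t_delay
    = 360 * 1315.4 * 0.006797
    = 3218.68 degrees
    mod 360 = 338.68 degrees

338.68 degrees


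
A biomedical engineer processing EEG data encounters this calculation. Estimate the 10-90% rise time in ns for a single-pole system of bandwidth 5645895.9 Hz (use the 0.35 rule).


Rise time from bandwidth relationship:
tr = 0.35 / BW
   = 0.35 / 5645895.9
   = 6.199193294e-08 s
   = 61.9919 ns

61.9919 ns


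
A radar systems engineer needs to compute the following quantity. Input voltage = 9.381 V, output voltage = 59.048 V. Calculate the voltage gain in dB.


Voltage gain in dB:
G = 20 * log10(Vout / Vin)
  = 20 * log10(59.048 / 9.381)
  = 20 * log10(6.294425)
  = 20 * 0.798956
  = 15.98 dB

15.98 dB


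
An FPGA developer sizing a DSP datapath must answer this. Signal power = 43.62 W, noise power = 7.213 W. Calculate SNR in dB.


SNR in decibels:
SNR = 10 * log10(Ps / Pn)
    = 10 * log10(43.62 / 7.213)
    = 10 * log10(6.0474)
    = 10 * 0.7816
    = 7.82 dB

7.82 dB


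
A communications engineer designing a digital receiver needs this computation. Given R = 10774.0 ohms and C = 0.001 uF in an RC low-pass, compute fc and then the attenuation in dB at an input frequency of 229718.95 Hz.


Step 1 — cutoff frequency:
fc = 1 / (2*pi*R*C)
C = 0.001 uF = 1e-09 F
fc = 1 / (2*pi*10774.0*1e-09)
   = 14772.131 Hz

Step 2 — magnitude at f = 229718.95 Hz:
|H(f)| = 1 / sqrt(1 + (f/fc)^2)
f/fc = 229718.95 / 14772.131 = 15.550834
|H| = 1 / sqrt(1 + 241.828438) = 0.0641727
|H|_dB = 20*log10(0.0641727) = -23.85 dB

fc = 14772.131 Hz; |H(229718.95 Hz)| = -23.85 dB


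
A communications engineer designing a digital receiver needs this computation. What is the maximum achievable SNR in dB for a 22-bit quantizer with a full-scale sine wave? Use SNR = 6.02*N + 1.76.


Theoretical SNR for a full-scale sinusoid:
SNR = 6.02 * N + 1.76
    = 6.02 * 22 + 1.76
    = 132.44 + 1.76
    = 134.2 dB

134.2 dB


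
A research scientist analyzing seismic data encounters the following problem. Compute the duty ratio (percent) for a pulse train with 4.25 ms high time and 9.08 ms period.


Duty cycle as a percentage:
DC = (t_on / T) * 100
   = (4.25 / 9.08) * 100
   = 0.468062 * 100
   = 46.81 %

46.81 %


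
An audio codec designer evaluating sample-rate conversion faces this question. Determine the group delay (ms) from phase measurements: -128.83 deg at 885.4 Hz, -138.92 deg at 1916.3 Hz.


Group delay from phase difference:
tau = -d(phi)/d(omega)
d(phi) = -10.09 deg = -0.176104 rad
d(omega) = 2*pi*(1916.3 - 885.4) = 6477.3357 rad/s
tau = -(-0.176104) / 6477.3357
    = 0.0272 ms

0.0272 ms


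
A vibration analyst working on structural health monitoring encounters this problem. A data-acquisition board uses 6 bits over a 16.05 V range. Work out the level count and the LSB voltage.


Step 1 — number of quantization levels:
L = 2^N = 2^6 = 64

Step 2 — LSB step size:
delta = Vfs / L
      = 16.05 / 64
      = 0.25078125 V

Levels = 64; step size = 0.25078125 V


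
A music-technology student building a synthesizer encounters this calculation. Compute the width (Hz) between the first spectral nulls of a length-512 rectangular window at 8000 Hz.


Main lobe width for a rectangular window:
Width = 2 * fs / N
      = 2 * 8000 / 512
      = 16000 / 512
      = 31.25 Hz

31.25 Hz


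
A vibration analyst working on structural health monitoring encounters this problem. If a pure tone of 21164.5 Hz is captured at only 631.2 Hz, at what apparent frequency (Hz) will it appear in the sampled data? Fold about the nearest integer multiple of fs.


Compute the nearest integer multiple of fs to the signal:
n = round(21164.5 / 631.2) = 34
f_alias = |21164.5 - 34 * 631.2|
        = |21164.5 - 21460.8|
        = 296.3 Hz

296.3


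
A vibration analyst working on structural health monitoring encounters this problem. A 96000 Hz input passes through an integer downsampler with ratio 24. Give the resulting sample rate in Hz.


Decimation reduces the sample rate:
fs_out = fs_in / M
       = 96000 / 24
       = 4000.0 Hz

4000.0 Hz


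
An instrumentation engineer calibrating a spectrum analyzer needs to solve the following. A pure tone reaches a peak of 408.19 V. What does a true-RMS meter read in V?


RMS voltage for a sinusoidal waveform:
V_rms = V_peak / sqrt(2)
      = 408.19 / 1.414214
      = 288.634 V

288.634 V


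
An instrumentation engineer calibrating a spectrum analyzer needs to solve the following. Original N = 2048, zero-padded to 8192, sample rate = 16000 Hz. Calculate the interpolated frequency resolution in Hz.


Frequency resolution after zero-padding:
N_padded = 2048 * 4 = 8192
df = fs / N_padded
   = 16000 / 8192
   = 1.9531 Hz

1.9531 Hz


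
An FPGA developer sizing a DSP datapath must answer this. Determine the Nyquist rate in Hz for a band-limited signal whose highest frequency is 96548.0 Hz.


The Nyquist rate is twice the maximum frequency component.
fs_min = 2 * fmax
      = 2 * 96548.0
      = 193096.0 Hz

193096.0


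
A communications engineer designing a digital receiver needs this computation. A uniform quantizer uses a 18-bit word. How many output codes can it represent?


Number of quantization levels = 2^N
= 2^18
= 262144

262144


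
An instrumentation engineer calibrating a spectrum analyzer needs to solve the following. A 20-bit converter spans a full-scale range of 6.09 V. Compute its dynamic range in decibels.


Dynamic range from full-scale to LSB:
V_min = V_max / 2^bits = 6.09 / 2^20
DR = 20 * log10(V_max / V_min)
   = 20 * log10(2^20)
   = 20 * 20 * log10(2)
   = 120.41 dB

120.41 dB


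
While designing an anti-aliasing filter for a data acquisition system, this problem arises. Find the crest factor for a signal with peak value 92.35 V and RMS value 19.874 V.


Crest factor is the ratio of peak to RMS:
CF = V_peak / V_rms
   = 92.35 / 19.874
   = 4.6468

4.6468


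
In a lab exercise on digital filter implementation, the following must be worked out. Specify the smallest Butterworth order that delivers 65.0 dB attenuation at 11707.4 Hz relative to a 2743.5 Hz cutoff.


Butterworth filter order formula:
n = log10(10^(A/10) - 1) / (2 * log10(f_stop/f_pass))
10^(65.0/10) - 1 = 3162276.6602
f_stop/f_pass = 11707.4 / 2743.5 = 4.2673
n = 5.1575 -> ceil = 6

6


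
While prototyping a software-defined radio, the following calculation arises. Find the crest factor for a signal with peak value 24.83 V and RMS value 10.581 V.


Crest factor is the ratio of peak to RMS:
CF = V_peak / V_rms
   = 24.83 / 10.581
   = 2.3467

2.3467


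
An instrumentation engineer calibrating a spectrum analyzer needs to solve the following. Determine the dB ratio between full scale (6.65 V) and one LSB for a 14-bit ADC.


Dynamic range from full-scale to LSB:
V_min = V_max / 2^bits = 6.65 / 2^14
DR = 20 * log10(V_max / V_min)
   = 20 * log10(2^14)
   = 20 * 14 * log10(2)
   = 84.29 dB

84.29 dB


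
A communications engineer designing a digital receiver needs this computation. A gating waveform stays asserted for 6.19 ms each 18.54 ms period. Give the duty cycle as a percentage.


Duty cycle as a percentage:
DC = (t_on / T) * 100
   = (6.19 / 18.54) * 100
   = 0.333873 * 100
   = 33.39 %

33.39 %


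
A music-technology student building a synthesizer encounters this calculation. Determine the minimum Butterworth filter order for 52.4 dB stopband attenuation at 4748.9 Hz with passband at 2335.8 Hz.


Butterworth filter order formula:
n = log10(10^(A/10) - 1) / (2 * log10(f_stop/f_pass))
10^(52.4/10) - 1 = 173779.0829
f_stop/f_pass = 4748.9 / 2335.8 = 2.0331
n = 8.5021 -> ceil = 9

9


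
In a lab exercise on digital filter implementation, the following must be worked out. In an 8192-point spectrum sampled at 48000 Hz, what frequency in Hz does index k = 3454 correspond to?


Frequency of DFT bin k:
f_k = k * fs / N
    = 3454 * 48000 / 8192
    = 165792000 / 8192
    = 20238.281 Hz

20238.281 Hz


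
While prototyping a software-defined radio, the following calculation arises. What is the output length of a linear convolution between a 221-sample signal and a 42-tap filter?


Linear convolution output length:
L = N + M - 1
  = 221 + 42 - 1
  = 262 samples

262


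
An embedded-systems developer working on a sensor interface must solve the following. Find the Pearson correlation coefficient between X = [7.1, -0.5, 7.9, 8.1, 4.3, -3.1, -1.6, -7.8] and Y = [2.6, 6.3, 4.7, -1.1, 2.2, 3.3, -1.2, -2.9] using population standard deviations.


Pearson correlation coefficient (population):
r = cov(X,Y) / (std(X) * std(Y))
Mean X = 1.8, Mean Y = 1.7375
Cov(X,Y) = 5.285
Std(X) = 5.525622, Std(Y) = 2.982842
r = 0.3207

0.3207


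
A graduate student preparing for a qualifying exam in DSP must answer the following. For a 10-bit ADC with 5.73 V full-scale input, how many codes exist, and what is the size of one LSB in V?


Step 1 — number of quantization levels:
L = 2^N = 2^10 = 1024

Step 2 — LSB step size:
delta = Vfs / L
      = 5.73 / 1024
      = 0.0055957 V

Levels = 1024; step size = 0.0055957 V


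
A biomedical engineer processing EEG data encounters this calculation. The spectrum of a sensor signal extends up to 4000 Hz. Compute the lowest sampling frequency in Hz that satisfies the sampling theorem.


The Nyquist rate is twice the maximum frequency component.
fs_min = 2 * fmax
      = 2 * 4000
      = 8000 Hz

8000


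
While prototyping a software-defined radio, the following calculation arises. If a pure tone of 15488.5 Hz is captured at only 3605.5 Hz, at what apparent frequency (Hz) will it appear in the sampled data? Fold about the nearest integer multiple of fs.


Compute the nearest integer multiple of fs to the signal:
n = round(15488.5 / 3605.5) = 4
f_alias = |15488.5 - 4 * 3605.5|
        = |15488.5 - 14422.0|
        = 1066.5 Hz

1066.5


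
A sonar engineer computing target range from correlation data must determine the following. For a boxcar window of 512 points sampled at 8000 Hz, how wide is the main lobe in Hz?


Main lobe width for a rectangular window:
Width = 2 * fs / N
      = 2 * 8000 / 512
      = 16000 / 512
      = 31.25 Hz

31.25 Hz


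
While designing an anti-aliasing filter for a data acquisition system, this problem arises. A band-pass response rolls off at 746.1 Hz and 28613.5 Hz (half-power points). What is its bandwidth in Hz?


Bandwidth is the difference of -3dB frequencies:
BW = f_high - f_low
   = 28613.5 - 746.1
   = 27867.4 Hz

27867.4 Hz


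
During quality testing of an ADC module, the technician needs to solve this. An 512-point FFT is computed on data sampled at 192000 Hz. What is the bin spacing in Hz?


DFT frequency resolution:
df = fs / N
   = 192000 / 512
   = 375.0 Hz

375.0 Hz


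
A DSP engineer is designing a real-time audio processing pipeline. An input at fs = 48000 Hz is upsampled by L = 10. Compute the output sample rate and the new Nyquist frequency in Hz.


Step 1 — output sample rate after interpolation by L:
fs_out = L * fs_in = 10 * 48000 = 480000 Hz

Step 2 — Nyquist frequency of the output stream:
f_Nyq = fs_out / 2 = 480000 / 2 = 240000.0 Hz

fs_out = 480000 Hz; f_Nyquist = 240000.0 Hz


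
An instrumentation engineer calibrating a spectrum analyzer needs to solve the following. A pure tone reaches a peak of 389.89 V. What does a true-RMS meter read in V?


RMS voltage for a sinusoidal waveform:
V_rms = V_peak / sqrt(2)
      = 389.89 / 1.414214
      = 275.694 V

275.694 V


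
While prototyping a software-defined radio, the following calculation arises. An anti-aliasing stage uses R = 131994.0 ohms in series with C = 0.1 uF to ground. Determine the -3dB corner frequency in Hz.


Cutoff frequency of a first-order RC filter:
fc = 1 / (2 * pi * R * C)
C = 0.1 uF = 1e-07 F
fc = 1 / (2 * pi * 131994.0 * 1e-07)
   = 1 / 0.082934276143586
   = 12.057741 Hz

12.057741 Hz


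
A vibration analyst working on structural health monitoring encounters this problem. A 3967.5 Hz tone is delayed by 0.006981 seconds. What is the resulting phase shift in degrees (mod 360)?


Phase shift from frequency and time delay:
phi = 360 * f * t_delay
    = 360 * 3967.5 * 0.006981
    = 9970.96 degrees
    mod 360 = 250.96 degrees

250.96 degrees


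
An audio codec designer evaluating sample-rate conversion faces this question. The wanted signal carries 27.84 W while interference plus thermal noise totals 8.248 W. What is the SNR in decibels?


SNR in decibels:
SNR = 10 * log10(Ps / Pn)
    = 10 * log10(27.84 / 8.248)
    = 10 * log10(3.3754)
    = 10 * 0.5283
    = 5.28 dB

5.28 dB


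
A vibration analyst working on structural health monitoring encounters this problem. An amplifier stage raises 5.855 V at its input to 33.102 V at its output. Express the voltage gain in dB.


Voltage gain in dB:
G = 20 * log10(Vout / Vin)
  = 20 * log10(33.102 / 5.855)
  = 20 * log10(5.653629)
  = 20 * 0.752327
  = 15.05 dB

15.05 dB


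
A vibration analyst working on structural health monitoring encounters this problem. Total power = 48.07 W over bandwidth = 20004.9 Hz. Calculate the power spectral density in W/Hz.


Power spectral density:
PSD = P / BW
    = 48.07 / 20004.9
    = 0.00240291 W/Hz

0.00240291 W/Hz


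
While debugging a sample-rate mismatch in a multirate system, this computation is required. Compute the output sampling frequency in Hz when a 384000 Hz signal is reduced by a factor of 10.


Decimation reduces the sample rate:
fs_out = fs_in / M
       = 384000 / 10
       = 38400.0 Hz

38400.0 Hz


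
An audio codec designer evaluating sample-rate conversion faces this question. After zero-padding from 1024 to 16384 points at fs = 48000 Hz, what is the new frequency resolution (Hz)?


Frequency resolution after zero-padding:
N_padded = 1024 * 16 = 16384
df = fs / N_padded
   = 48000 / 16384
   = 2.9297 Hz

2.9297 Hz


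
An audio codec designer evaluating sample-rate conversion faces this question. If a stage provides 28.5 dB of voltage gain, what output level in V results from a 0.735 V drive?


Output voltage from dB gain:
V_out = V_in * 10^(gain_dB / 20)
      = 0.735 * 10^(28.5 / 20)
      = 0.735 * 26.607251
      = 19.5563 V

19.5563 V


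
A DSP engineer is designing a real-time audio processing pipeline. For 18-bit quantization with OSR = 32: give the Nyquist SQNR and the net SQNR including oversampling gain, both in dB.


Step 1 — baseline SQNR at Nyquist:
SQNR_base = 6.02*N + 1.76
          = 6.02*18 + 1.76
          = 110.12 dB

Step 2 — oversampling processing gain:
G = 10*log10(OSR) = 10*log10(32) = 15.05 dB

Step 3 — total:
SQNR_total = 110.12 + 15.05 = 125.17 dB

Base SQNR = 110.12 dB; oversampled SQNR = 125.17 dB


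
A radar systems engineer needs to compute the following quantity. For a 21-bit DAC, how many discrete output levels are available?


Number of quantization levels = 2^N
= 2^21
= 2097152

2097152


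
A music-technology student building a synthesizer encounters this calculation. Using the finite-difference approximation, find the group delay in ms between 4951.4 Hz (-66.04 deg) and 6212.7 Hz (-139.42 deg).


Group delay from phase difference:
tau = -d(phi)/d(omega)
d(phi) = -73.38 deg = -1.280723 rad
d(omega) = 2*pi*(6212.7 - 4951.4) = 7924.9816 rad/s
tau = -(-1.280723) / 7924.9816
    = 0.1616 ms

0.1616 ms


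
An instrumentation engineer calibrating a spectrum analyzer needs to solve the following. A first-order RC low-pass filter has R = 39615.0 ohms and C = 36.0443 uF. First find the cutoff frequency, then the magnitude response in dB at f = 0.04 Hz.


Step 1 — cutoff frequency:
fc = 1 / (2*pi*R*C)
C = 36.0443 uF = 3.60443e-05 F
fc = 1 / (2*pi*39615.0*3.60443e-05)
   = 0.111461 Hz

Step 2 — magnitude at f = 0.04 Hz:
|H(f)| = 1 / sqrt(1 + (f/fc)^2)
f/fc = 0.04 / 0.111461 = 0.35887
|H| = 1 / sqrt(1 + 0.128788) = 0.9412258
|H|_dB = 20*log10(0.9412258) = -0.53 dB

fc = 0.111461 Hz; |H(0.04 Hz)| = -0.53 dB


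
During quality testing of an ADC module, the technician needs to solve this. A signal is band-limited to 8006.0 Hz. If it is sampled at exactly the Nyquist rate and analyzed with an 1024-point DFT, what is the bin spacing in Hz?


Step 1 — Nyquist sampling rate:
fs = 2 * fmax = 2 * 8006.0 = 16012.0 Hz

Step 2 — DFT bin spacing:
df = fs / N = 16012.0 / 1024 = 15.6367 Hz

15.6367 Hz


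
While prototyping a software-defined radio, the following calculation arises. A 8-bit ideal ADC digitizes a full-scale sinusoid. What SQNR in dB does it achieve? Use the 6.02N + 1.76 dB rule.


Theoretical SNR for a full-scale sinusoid:
SNR = 6.02 * N + 1.76
    = 6.02 * 8 + 1.76
    = 48.16 + 1.76
    = 49.92 dB

49.92 dB


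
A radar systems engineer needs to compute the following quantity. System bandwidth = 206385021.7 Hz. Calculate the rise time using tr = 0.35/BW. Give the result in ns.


Rise time from bandwidth relationship:
tr = 0.35 / BW
   = 0.35 / 206385021.7
   = 1.695859501e-09 s
   = 1.6959 ns

1.6959 ns


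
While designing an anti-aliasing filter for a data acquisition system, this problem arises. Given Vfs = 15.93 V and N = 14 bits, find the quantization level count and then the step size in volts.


Step 1 — number of quantization levels:
L = 2^N = 2^14 = 16384

Step 2 — LSB step size:
delta = Vfs / L
      = 15.93 / 16384
      = 0.00097229 V

Levels = 16384; step size = 0.00097229 V


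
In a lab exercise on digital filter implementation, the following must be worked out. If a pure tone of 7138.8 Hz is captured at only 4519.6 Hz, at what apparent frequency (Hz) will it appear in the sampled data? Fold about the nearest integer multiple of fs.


Compute the nearest integer multiple of fs to the signal:
n = round(7138.8 / 4519.6) = 2
f_alias = |7138.8 - 2 * 4519.6|
        = |7138.8 - 9039.2|
        = 1900.4 Hz

1900.4


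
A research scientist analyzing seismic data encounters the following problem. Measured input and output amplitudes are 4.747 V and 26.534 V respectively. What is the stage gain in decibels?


Voltage gain in dB:
G = 20 * log10(Vout / Vin)
  = 20 * log10(26.534 / 4.747)
  = 20 * log10(5.589636)
  = 20 * 0.747383
  = 14.95 dB

14.95 dB


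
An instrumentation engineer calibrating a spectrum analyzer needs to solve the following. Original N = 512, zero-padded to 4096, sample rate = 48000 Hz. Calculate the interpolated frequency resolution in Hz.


Frequency resolution after zero-padding:
N_padded = 512 * 8 = 4096
df = fs / N_padded
   = 48000 / 4096
   = 11.7188 Hz

11.7188 Hz


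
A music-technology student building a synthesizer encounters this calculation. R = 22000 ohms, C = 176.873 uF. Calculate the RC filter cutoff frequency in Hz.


Cutoff frequency of a first-order RC filter:
fc = 1 / (2 * pi * R * C)
C = 176.873 uF = 0.000176873 F
fc = 1 / (2 * pi * 22000 * 0.000176873)
   = 1 / 24.449168366409
   = 0.040901 Hz

0.040901 Hz


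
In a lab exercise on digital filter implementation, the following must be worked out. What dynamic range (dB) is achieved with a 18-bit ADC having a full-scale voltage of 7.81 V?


Dynamic range from full-scale to LSB:
V_min = V_max / 2^bits = 7.81 / 2^18
DR = 20 * log10(V_max / V_min)
   = 20 * log10(2^18)
   = 20 * 18 * log10(2)
   = 108.37 dB

108.37 dB


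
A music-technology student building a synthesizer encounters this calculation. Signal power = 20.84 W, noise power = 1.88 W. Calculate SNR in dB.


SNR in decibels:
SNR = 10 * log10(Ps / Pn)
    = 10 * log10(20.84 / 1.88)
    = 10 * log10(11.0851)
    = 10 * 1.0447
    = 10.45 dB

10.45 dB


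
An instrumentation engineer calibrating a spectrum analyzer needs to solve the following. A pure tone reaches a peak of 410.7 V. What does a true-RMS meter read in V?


RMS voltage for a sinusoidal waveform:
V_rms = V_peak / sqrt(2)
      = 410.7 / 1.414214
      = 290.409 V

290.409 V


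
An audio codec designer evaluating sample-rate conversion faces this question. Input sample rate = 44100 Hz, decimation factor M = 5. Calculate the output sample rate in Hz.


Decimation reduces the sample rate:
fs_out = fs_in / M
       = 44100 / 5
       = 8820.0 Hz

8820.0 Hz


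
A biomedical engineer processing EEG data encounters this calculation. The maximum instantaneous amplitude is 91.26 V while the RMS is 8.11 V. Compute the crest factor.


Crest factor is the ratio of peak to RMS:
CF = V_peak / V_rms
   = 91.26 / 8.11
   = 11.2528

11.2528


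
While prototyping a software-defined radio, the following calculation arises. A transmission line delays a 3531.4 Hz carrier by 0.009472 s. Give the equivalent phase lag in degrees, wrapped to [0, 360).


Phase shift from frequency and time delay:
phi = 360 * f * t_delay
    = 360 * 3531.4 * 0.009472
    = 12041.79 degrees
    mod 360 = 161.79 degrees

161.79 degrees


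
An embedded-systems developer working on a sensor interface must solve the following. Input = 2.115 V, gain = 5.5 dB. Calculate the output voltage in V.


Output voltage from dB gain:
V_out = V_in * 10^(gain_dB / 20)
      = 2.115 * 10^(5.5 / 20)
      = 2.115 * 1.883649
      = 3.9839 V

3.9839 V


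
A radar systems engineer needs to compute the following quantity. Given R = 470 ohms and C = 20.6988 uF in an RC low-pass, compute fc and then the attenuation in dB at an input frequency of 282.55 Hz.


Step 1 — cutoff frequency:
fc = 1 / (2*pi*R*C)
C = 20.6988 uF = 2.06988e-05 F
fc = 1 / (2*pi*470*2.06988e-05)
   = 16.3598 Hz

Step 2 — magnitude at f = 282.55 Hz:
|H(f)| = 1 / sqrt(1 + (f/fc)^2)
f/fc = 282.55 / 16.3598 = 17.270994
|H| = 1 / sqrt(1 + 298.287234) = 0.0578037
|H|_dB = 20*log10(0.0578037) = -24.76 dB

fc = 16.3598 Hz; |H(282.55 Hz)| = -24.76 dB


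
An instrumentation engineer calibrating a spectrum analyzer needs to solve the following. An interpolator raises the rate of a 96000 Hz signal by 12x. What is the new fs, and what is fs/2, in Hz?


Step 1 — output sample rate after interpolation by L:
fs_out = L * fs_in = 12 * 96000 = 1152000 Hz

Step 2 — Nyquist frequency of the output stream:
f_Nyq = fs_out / 2 = 1152000 / 2 = 576000.0 Hz

fs_out = 1152000 Hz; f_Nyquist = 576000.0 Hz


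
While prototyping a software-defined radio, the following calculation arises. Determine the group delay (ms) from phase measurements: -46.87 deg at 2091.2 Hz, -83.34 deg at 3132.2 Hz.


Group delay from phase difference:
tau = -d(phi)/d(omega)
d(phi) = -36.47 deg = -0.636522 rad
d(omega) = 2*pi*(3132.2 - 2091.2) = 6540.7959 rad/s
tau = -(-0.636522) / 6540.7959
    = 0.0973 ms

0.0973 ms


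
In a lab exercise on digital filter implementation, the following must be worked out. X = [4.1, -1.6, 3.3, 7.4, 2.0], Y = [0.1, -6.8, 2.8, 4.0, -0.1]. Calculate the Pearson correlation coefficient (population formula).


Pearson correlation coefficient (population):
r = cov(X,Y) / (std(X) * std(Y))
Mean X = 3.04, Mean Y = 0.0
Cov(X,Y) = 9.986
Std(X) = 2.926158, Std(Y) = 3.744329
r = 0.9114

0.9114


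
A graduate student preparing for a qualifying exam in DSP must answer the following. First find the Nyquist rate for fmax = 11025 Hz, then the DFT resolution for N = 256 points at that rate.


Step 1 — Nyquist sampling rate:
fs = 2 * fmax = 2 * 11025 = 22050 Hz

Step 2 — DFT bin spacing:
df = fs / N = 22050 / 256 = 86.1328 Hz

86.1328 Hz


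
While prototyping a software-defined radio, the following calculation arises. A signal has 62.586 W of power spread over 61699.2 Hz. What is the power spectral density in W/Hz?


Power spectral density:
PSD = P / BW
    = 62.586 / 61699.2
    = 0.00101437 W/Hz

0.00101437 W/Hz


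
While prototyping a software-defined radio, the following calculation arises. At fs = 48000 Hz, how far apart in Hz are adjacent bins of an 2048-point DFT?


DFT frequency resolution:
df = fs / N
   = 48000 / 2048
   = 23.4375 Hz

23.4375 Hz


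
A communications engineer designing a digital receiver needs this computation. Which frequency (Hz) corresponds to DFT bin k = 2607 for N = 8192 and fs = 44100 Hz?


Frequency of DFT bin k:
f_k = k * fs / N
    = 2607 * 44100 / 8192
    = 114968700 / 8192
    = 14034.265 Hz

14034.265 Hz


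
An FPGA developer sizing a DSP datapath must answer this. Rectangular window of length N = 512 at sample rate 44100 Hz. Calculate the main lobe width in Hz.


Main lobe width for a rectangular window:
Width = 2 * fs / N
      = 2 * 44100 / 512
      = 88200 / 512
      = 172.266 Hz

172.266 Hz


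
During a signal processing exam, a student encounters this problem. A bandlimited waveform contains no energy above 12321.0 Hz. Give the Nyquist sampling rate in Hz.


The Nyquist rate is twice the maximum frequency component.
fs_min = 2 * fmax
      = 2 * 12321.0
      = 24642.0 Hz

24642.0


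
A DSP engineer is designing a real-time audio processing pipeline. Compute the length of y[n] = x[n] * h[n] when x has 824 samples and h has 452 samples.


Linear convolution output length:
L = N + M - 1
  = 824 + 452 - 1
  = 1275 samples

1275


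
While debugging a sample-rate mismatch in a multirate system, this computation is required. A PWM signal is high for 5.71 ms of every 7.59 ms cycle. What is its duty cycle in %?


Duty cycle as a percentage:
DC = (t_on / T) * 100
   = (5.71 / 7.59) * 100
   = 0.752306 * 100
   = 75.23 %

75.23 %


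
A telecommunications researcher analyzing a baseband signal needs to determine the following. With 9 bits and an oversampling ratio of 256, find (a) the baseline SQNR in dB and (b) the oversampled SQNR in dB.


Step 1 — baseline SQNR at Nyquist:
SQNR_base = 6.02*N + 1.76
          = 6.02*9 + 1.76
          = 55.94 dB

Step 2 — oversampling processing gain:
G = 10*log10(OSR) = 10*log10(256) = 24.08 dB

Step 3 — total:
SQNR_total = 55.94 + 24.08 = 80.02 dB

Base SQNR = 55.94 dB; oversampled SQNR = 80.02 dB


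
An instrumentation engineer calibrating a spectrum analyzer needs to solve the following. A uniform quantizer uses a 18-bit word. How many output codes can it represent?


Number of quantization levels = 2^N
= 2^18
= 262144

262144


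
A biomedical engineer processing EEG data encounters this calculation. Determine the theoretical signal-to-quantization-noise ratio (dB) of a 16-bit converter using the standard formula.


Theoretical SNR for a full-scale sinusoid:
SNR = 6.02 * N + 1.76
    = 6.02 * 16 + 1.76
    = 96.32 + 1.76
    = 98.08 dB

98.08 dB


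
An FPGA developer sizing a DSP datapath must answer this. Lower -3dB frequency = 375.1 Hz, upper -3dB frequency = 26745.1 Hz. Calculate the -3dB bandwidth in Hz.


Bandwidth is the difference of -3dB frequencies:
BW = f_high - f_low
   = 26745.1 - 375.1
   = 26370.0 Hz

26370.0 Hz


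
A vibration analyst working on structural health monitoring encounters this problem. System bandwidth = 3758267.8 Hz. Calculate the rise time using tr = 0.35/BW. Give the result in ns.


Rise time from bandwidth relationship:
tr = 0.35 / BW
   = 0.35 / 3758267.8
   = 9.312800966e-08 s
   = 93.128 ns

93.128 ns


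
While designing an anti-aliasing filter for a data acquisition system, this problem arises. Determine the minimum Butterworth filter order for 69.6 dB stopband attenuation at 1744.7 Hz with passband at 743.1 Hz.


Butterworth filter order formula:
n = log10(10^(A/10) - 1) / (2 * log10(f_stop/f_pass))
10^(69.6/10) - 1 = 9120107.3936
f_stop/f_pass = 1744.7 / 743.1 = 2.3479
n = 9.3883 -> ceil = 10

10


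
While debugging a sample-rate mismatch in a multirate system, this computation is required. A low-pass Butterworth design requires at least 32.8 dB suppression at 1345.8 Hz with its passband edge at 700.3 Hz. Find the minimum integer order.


Butterworth filter order formula:
n = log10(10^(A/10) - 1) / (2 * log10(f_stop/f_pass))
10^(32.8/10) - 1 = 1904.4607
f_stop/f_pass = 1345.8 / 700.3 = 1.9217
n = 5.7804 -> ceil = 6

6


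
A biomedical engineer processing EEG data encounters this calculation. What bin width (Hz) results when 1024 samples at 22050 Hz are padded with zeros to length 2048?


Frequency resolution after zero-padding:
N_padded = 1024 * 2 = 2048
df = fs / N_padded
   = 22050 / 2048
   = 10.7666 Hz

10.7666 Hz


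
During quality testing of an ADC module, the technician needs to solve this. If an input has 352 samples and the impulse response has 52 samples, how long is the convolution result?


Linear convolution output length:
L = N + M - 1
  = 352 + 52 - 1
  = 403 samples

403


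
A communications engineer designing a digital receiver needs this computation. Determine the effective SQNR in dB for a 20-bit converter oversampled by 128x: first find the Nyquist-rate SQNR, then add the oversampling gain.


Step 1 — baseline SQNR at Nyquist:
SQNR_base = 6.02*N + 1.76
          = 6.02*20 + 1.76
          = 122.16 dB

Step 2 — oversampling processing gain:
G = 10*log10(OSR) = 10*log10(128) = 21.07 dB

Step 3 — total:
SQNR_total = 122.16 + 21.07 = 143.23 dB

Base SQNR = 122.16 dB; oversampled SQNR = 143.23 dB


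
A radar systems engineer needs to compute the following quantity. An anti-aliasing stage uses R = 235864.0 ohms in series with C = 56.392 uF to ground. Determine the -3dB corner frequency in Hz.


Cutoff frequency of a first-order RC filter:
fc = 1 / (2 * pi * R * C)
C = 56.392 uF = 5.6392e-05 F
fc = 1 / (2 * pi * 235864.0 * 5.6392e-05)
   = 1 / 83.571659350349
   = 0.011966 Hz

0.011966 Hz


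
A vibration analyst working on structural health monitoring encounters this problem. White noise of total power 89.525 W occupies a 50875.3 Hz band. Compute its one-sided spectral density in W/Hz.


Power spectral density:
PSD = P / BW
    = 89.525 / 50875.3
    = 0.00175969 W/Hz

0.00175969 W/Hz


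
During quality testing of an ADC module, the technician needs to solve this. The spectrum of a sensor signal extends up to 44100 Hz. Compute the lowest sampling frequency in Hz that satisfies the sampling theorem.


The Nyquist rate is twice the maximum frequency component.
fs_min = 2 * fmax
      = 2 * 44100
      = 88200 Hz

88200


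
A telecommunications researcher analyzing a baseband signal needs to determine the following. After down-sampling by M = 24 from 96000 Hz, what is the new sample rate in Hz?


Decimation reduces the sample rate:
fs_out = fs_in / M
       = 96000 / 24
       = 4000.0 Hz

4000.0 Hz


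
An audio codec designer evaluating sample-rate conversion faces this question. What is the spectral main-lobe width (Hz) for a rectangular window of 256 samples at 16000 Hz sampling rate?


Main lobe width for a rectangular window:
Width = 2 * fs / N
      = 2 * 16000 / 256
      = 32000 / 256
      = 125.0 Hz

125.0 Hz


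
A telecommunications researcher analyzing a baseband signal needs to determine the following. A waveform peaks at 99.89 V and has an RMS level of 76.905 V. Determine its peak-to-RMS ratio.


Crest factor is the ratio of peak to RMS:
CF = V_peak / V_rms
   = 99.89 / 76.905
   = 1.2989

1.2989


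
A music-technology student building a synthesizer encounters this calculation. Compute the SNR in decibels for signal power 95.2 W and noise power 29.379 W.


SNR in decibels:
SNR = 10 * log10(Ps / Pn)
    = 10 * log10(95.2 / 29.379)
    = 10 * log10(3.2404)
    = 10 * 0.5106
    = 5.11 dB

5.11 dB


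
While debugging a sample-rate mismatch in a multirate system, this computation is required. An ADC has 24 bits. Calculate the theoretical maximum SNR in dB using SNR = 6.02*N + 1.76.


Theoretical SNR for a full-scale sinusoid:
SNR = 6.02 * N + 1.76
    = 6.02 * 24 + 1.76
    = 144.48 + 1.76
    = 146.24 dB

146.24 dB


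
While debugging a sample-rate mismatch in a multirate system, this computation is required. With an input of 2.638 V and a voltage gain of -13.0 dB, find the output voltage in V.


Output voltage from dB gain:
V_out = V_in * 10^(gain_dB / 20)
      = 2.638 * 10^(-13.0 / 20)
      = 2.638 * 0.223872
      = 0.5906 V

0.5906 V


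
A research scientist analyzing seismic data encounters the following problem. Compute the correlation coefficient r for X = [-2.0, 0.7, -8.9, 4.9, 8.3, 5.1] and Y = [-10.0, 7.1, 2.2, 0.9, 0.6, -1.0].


Pearson correlation coefficient (population):
r = cov(X,Y) / (std(X) * std(Y))
Mean X = 1.35, Mean Y = -0.0333
Cov(X,Y) = 1.658333
Std(X) = 5.652065, Std(Y) = 5.122066
r = 0.0573

0.0573


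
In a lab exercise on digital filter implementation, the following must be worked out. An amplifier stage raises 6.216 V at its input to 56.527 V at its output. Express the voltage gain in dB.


Voltage gain in dB:
G = 20 * log10(Vout / Vin)
  = 20 * log10(56.527 / 6.216)
  = 20 * log10(9.09379)
  = 20 * 0.958745
  = 19.17 dB

19.17 dB


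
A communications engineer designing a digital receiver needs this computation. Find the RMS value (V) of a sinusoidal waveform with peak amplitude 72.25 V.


RMS voltage for a sinusoidal waveform:
V_rms = V_peak / sqrt(2)
      = 72.25 / 1.414214
      = 51.088 V

51.088 V


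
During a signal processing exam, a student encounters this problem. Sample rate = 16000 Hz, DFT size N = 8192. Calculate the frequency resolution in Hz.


DFT frequency resolution:
df = fs / N
   = 16000 / 8192
   = 1.9531 Hz

1.9531 Hz


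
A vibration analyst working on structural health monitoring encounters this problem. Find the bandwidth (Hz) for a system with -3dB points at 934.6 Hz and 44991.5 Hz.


Bandwidth is the difference of -3dB frequencies:
BW = f_high - f_low
   = 44991.5 - 934.6
   = 44056.9 Hz

44056.9 Hz


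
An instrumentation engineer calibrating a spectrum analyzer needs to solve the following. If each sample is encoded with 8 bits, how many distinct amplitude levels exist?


Number of quantization levels = 2^N
= 2^8
= 256

256


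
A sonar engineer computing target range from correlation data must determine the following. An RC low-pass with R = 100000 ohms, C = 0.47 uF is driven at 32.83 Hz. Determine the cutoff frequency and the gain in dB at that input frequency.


Step 1 — cutoff frequency:
fc = 1 / (2*pi*R*C)
C = 0.47 uF = 4.7e-07 F
fc = 1 / (2*pi*100000*4.7e-07)
   = 3.38628 Hz

Step 2 — magnitude at f = 32.83 Hz:
|H(f)| = 1 / sqrt(1 + (f/fc)^2)
f/fc = 32.83 / 3.38628 = 9.695005
|H| = 1 / sqrt(1 + 93.993122) = 0.1026015
|H|_dB = 20*log10(0.1026015) = -19.78 dB

fc = 3.38628 Hz; |H(32.83 Hz)| = -19.78 dB


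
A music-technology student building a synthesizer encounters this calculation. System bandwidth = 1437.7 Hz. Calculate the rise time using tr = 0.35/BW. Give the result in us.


Rise time from bandwidth relationship:
tr = 0.35 / BW
   = 0.35 / 1437.7
   = 0.0002434443903 s
   = 243.4444 us

243.4444 us


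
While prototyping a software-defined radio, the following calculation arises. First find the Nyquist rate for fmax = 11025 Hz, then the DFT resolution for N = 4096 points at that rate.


Step 1 — Nyquist sampling rate:
fs = 2 * fmax = 2 * 11025 = 22050 Hz

Step 2 — DFT bin spacing:
df = fs / N = 22050 / 4096 = 5.3833 Hz

5.3833 Hz


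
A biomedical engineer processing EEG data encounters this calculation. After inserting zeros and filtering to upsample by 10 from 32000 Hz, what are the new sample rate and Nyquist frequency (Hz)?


Step 1 — output sample rate after interpolation by L:
fs_out = L * fs_in = 10 * 32000 = 320000 Hz

Step 2 — Nyquist frequency of the output stream:
f_Nyq = fs_out / 2 = 320000 / 2 = 160000.0 Hz

fs_out = 320000 Hz; f_Nyquist = 160000.0 Hz


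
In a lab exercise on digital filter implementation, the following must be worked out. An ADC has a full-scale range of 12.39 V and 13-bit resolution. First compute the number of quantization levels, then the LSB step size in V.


Step 1 — number of quantization levels:
L = 2^N = 2^13 = 8192

Step 2 — LSB step size:
delta = Vfs / L
      = 12.39 / 8192
      = 0.00151245 V

Levels = 8192; step size = 0.00151245 V
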